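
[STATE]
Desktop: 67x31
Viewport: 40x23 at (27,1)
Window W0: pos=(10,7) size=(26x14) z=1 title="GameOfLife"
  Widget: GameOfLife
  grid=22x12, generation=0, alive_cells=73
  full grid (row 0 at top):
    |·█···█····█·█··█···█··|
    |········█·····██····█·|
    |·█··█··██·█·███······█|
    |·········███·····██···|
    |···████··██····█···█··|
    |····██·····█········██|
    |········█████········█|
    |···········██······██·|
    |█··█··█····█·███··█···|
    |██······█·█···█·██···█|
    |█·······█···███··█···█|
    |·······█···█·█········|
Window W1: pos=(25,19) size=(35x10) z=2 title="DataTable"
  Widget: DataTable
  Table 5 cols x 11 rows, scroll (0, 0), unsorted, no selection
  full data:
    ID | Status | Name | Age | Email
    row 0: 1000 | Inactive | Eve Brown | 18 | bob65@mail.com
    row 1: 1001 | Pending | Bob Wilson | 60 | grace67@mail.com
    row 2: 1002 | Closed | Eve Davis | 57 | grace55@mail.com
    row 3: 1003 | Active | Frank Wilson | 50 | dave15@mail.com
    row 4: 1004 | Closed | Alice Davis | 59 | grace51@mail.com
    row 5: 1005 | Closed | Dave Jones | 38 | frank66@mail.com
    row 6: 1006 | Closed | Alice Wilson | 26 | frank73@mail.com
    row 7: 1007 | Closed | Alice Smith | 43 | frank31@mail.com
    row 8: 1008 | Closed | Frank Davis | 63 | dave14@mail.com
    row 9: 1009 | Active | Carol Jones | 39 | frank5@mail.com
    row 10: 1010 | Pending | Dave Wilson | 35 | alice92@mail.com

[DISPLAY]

                                        
                                        
                                        
                                        
                                        
                                        
━━━━━━━━┓                               
        ┃                               
────────┨                               
        ┃                               
····█·  ┃                               
·····█  ┃                               
·██···  ┃                               
···█··  ┃                               
····██  ┃                               
·····█  ┃                               
···██·  ┃                               
··█···  ┃                               
━━━━━━━━━━━━━━━━━━━━━━━━━━━━━━━━┓       
DataTable                       ┃       
────────────────────────────────┨       
D  │Status  │Name        │Age│Em┃       
───┼────────┼────────────┼───┼──┃       


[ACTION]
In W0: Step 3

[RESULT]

                                        
                                        
                                        
                                        
                                        
                                        
━━━━━━━━┓                               
        ┃                               
────────┨                               
        ┃                               
█·····  ┃                               
█·····  ┃                               
···█··  ┃                               
·██·██  ┃                               
··█··█  ┃                               
·██··█  ┃                               
·····█  ┃                               
······  ┃                               
━━━━━━━━━━━━━━━━━━━━━━━━━━━━━━━━┓       
DataTable                       ┃       
────────────────────────────────┨       
D  │Status  │Name        │Age│Em┃       
───┼────────┼────────────┼───┼──┃       


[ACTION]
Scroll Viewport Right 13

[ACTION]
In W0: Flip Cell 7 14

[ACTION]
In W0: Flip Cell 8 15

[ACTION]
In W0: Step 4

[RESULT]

                                        
                                        
                                        
                                        
                                        
                                        
━━━━━━━━┓                               
        ┃                               
────────┨                               
        ┃                               
█·····  ┃                               
···█·█  ┃                               
······  ┃                               
······  ┃                               
····██  ┃                               
······  ┃                               
······  ┃                               
······  ┃                               
━━━━━━━━━━━━━━━━━━━━━━━━━━━━━━━━┓       
DataTable                       ┃       
────────────────────────────────┨       
D  │Status  │Name        │Age│Em┃       
───┼────────┼────────────┼───┼──┃       


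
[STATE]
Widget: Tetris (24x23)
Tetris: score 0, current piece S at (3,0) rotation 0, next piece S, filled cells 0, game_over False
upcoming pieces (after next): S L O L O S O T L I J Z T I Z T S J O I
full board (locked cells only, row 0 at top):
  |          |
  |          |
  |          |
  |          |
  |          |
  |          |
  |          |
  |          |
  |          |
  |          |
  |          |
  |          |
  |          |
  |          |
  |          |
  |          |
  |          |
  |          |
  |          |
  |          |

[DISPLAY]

    ░░    │Next:        
   ░░     │ ░░          
          │░░           
          │             
          │             
          │             
          │Score:       
          │0            
          │             
          │             
          │             
          │             
          │             
          │             
          │             
          │             
          │             
          │             
          │             
          │             
          │             
          │             
          │             


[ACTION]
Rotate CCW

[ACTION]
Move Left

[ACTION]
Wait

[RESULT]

          │Next:        
  ░       │ ░░          
  ░░      │░░           
   ░      │             
          │             
          │             
          │Score:       
          │0            
          │             
          │             
          │             
          │             
          │             
          │             
          │             
          │             
          │             
          │             
          │             
          │             
          │             
          │             
          │             


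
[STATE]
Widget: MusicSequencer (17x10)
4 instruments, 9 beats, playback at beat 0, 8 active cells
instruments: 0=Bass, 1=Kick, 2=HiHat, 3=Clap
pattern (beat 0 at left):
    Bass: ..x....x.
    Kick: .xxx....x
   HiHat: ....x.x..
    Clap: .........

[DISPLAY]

      ▼12345678  
  Bass··█····█·  
  Kick·███····█  
 HiHat····█·█··  
  Clap·········  
                 
                 
                 
                 
                 


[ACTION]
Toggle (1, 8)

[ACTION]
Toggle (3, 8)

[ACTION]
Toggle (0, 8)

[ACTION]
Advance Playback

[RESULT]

      0▼2345678  
  Bass··█····██  
  Kick·███·····  
 HiHat····█·█··  
  Clap········█  
                 
                 
                 
                 
                 


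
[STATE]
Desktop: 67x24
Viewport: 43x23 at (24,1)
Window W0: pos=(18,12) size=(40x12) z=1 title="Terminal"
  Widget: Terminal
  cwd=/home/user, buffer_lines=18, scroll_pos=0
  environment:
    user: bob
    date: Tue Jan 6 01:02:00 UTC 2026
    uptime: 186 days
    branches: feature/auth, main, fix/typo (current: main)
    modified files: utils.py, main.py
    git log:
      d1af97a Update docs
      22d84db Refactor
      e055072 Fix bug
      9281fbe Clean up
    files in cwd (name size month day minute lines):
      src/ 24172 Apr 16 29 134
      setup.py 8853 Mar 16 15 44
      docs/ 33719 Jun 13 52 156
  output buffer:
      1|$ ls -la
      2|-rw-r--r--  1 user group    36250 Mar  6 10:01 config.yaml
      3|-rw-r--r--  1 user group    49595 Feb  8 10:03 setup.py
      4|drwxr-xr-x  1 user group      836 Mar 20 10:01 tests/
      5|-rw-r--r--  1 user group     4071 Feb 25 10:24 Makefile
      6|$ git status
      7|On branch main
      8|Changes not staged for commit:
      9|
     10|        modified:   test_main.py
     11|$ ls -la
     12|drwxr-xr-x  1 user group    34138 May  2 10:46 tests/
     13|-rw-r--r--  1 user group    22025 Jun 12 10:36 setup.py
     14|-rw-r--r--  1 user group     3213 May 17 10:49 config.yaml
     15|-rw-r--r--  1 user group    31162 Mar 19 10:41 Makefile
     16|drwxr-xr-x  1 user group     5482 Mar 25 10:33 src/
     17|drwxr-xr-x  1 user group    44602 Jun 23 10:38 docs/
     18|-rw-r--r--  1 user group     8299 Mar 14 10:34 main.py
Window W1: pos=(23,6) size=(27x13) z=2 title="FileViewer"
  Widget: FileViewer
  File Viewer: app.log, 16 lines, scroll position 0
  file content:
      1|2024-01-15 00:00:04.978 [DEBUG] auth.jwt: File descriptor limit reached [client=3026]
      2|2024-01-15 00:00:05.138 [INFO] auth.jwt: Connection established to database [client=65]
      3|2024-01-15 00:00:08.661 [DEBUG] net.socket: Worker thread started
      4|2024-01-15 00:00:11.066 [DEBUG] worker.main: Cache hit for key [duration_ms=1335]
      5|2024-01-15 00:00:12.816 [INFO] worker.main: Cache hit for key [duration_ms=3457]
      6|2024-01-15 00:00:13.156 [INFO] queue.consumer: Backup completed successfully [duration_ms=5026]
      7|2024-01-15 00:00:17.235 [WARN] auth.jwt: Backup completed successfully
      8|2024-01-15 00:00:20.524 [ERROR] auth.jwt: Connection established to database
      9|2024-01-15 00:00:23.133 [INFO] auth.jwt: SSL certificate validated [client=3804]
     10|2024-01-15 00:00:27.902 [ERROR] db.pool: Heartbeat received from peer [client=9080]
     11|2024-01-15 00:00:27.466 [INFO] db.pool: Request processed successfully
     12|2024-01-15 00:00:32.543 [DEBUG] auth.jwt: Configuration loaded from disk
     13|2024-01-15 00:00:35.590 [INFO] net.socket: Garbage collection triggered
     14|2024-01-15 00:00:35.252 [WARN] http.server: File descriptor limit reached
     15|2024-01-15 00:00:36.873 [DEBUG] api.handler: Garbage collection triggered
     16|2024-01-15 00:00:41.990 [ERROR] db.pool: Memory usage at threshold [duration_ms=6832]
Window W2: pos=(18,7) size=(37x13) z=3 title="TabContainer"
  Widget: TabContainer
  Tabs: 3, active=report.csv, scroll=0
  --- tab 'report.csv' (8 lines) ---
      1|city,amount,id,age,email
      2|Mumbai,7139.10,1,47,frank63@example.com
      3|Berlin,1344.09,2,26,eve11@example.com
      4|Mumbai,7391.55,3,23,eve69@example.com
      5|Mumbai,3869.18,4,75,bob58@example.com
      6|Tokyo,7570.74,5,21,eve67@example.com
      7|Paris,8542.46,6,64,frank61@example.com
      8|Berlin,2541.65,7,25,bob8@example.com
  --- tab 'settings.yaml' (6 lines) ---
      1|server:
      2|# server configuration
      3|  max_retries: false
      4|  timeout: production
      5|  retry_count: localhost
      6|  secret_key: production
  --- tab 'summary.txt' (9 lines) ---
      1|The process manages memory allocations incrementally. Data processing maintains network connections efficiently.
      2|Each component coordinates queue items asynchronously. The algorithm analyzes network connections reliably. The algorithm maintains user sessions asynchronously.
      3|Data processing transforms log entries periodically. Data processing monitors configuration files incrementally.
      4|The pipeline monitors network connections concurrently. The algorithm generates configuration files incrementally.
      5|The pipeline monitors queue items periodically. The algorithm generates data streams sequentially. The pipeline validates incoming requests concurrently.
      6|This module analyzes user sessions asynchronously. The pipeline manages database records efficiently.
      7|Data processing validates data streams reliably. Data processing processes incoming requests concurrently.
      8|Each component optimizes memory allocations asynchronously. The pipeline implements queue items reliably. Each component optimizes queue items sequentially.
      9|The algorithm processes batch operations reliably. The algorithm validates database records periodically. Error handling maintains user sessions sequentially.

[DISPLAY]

                                           
                                           
                                           
                                           
                                           
━━━━━━━━━━━━━━━━━━━━━━━━━┓                 
━━━━━━━━━━━━━━━━━━━━━━━━━━━━━━┓            
ontainer                      ┃            
──────────────────────────────┨            
rt.csv]│ settings.yaml │ summa┃            
──────────────────────────────┃            
amount,id,age,email           ┃━━┓         
i,7139.10,1,47,frank63@example┃  ┃         
n,1344.09,2,26,eve11@example.c┃──┨         
i,7391.55,3,23,eve69@example.c┃  ┃         
i,3869.18,4,75,bob58@example.c┃r ┃         
,7570.74,5,21,eve67@example.co┃b ┃         
,8542.46,6,64,frank61@example.┃r ┃         
━━━━━━━━━━━━━━━━━━━━━━━━━━━━━━┛b ┃         
 status                          ┃         
anch main                        ┃         
es not staged for commit:        ┃         
━━━━━━━━━━━━━━━━━━━━━━━━━━━━━━━━━┛         


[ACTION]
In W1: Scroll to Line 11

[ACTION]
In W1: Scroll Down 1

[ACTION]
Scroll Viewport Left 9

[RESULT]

                                           
                                           
                                           
                                           
                                           
        ┏━━━━━━━━━━━━━━━━━━━━━━━━━┓        
   ┏━━━━━━━━━━━━━━━━━━━━━━━━━━━━━━━━━━━┓   
   ┃ TabContainer                      ┃   
   ┠───────────────────────────────────┨   
   ┃[report.csv]│ settings.yaml │ summa┃   
   ┃───────────────────────────────────┃   
   ┃city,amount,id,age,email           ┃━━┓
   ┃Mumbai,7139.10,1,47,frank63@example┃  ┃
   ┃Berlin,1344.09,2,26,eve11@example.c┃──┨
   ┃Mumbai,7391.55,3,23,eve69@example.c┃  ┃
   ┃Mumbai,3869.18,4,75,bob58@example.c┃r ┃
   ┃Tokyo,7570.74,5,21,eve67@example.co┃b ┃
   ┃Paris,8542.46,6,64,frank61@example.┃r ┃
   ┗━━━━━━━━━━━━━━━━━━━━━━━━━━━━━━━━━━━┛b ┃
   ┃$ git status                          ┃
   ┃On branch main                        ┃
   ┃Changes not staged for commit:        ┃
   ┗━━━━━━━━━━━━━━━━━━━━━━━━━━━━━━━━━━━━━━┛


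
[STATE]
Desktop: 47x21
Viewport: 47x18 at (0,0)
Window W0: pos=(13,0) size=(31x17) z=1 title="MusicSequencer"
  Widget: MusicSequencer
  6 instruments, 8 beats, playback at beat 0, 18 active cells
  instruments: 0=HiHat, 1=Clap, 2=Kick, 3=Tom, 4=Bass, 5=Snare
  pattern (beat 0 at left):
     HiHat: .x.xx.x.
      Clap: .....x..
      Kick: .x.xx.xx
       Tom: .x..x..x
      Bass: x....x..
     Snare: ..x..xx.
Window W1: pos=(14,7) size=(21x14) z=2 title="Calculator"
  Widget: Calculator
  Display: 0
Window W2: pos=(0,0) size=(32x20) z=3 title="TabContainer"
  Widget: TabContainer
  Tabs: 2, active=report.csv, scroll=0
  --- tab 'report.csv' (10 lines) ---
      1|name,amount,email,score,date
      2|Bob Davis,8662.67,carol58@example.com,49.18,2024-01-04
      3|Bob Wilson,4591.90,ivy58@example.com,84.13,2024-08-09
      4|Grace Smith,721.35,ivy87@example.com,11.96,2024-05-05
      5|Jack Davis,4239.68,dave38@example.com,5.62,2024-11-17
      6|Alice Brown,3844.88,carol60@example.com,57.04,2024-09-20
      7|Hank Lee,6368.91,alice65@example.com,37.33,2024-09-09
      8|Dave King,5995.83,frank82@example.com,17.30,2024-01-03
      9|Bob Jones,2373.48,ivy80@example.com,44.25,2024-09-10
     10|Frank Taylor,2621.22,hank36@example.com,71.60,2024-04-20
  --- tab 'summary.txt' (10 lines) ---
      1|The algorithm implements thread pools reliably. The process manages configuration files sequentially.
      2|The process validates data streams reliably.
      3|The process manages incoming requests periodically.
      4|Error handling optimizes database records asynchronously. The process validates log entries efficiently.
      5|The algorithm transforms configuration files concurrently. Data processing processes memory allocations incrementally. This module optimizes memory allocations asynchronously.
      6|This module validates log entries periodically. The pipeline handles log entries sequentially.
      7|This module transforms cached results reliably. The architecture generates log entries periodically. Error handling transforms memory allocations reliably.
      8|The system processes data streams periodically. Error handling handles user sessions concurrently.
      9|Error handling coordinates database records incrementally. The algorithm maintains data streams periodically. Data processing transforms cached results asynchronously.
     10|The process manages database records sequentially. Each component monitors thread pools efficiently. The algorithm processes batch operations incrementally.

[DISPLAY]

┏━━━━━━━━━━━━━━━━━━━━━━━━━━━━━━┓━━━━━━━━━━━┓   
┃ TabContainer                 ┃           ┃   
┠──────────────────────────────┨───────────┨   
┃[report.csv]│ summary.txt     ┃           ┃   
┃──────────────────────────────┃           ┃   
┃name,amount,email,score,date  ┃           ┃   
┃Bob Davis,8662.67,carol58@exam┃           ┃   
┃Bob Wilson,4591.90,ivy58@examp┃━━┓        ┃   
┃Grace Smith,721.35,ivy87@examp┃  ┃        ┃   
┃Jack Davis,4239.68,dave38@exam┃──┨        ┃   
┃Alice Brown,3844.88,carol60@ex┃ 0┃        ┃   
┃Hank Lee,6368.91,alice65@examp┃  ┃        ┃   
┃Dave King,5995.83,frank82@exam┃  ┃        ┃   
┃Bob Jones,2373.48,ivy80@exampl┃  ┃        ┃   
┃Frank Taylor,2621.22,hank36@ex┃  ┃        ┃   
┃                              ┃  ┃        ┃   
┃                              ┃  ┃━━━━━━━━┛   
┃                              ┃  ┃            


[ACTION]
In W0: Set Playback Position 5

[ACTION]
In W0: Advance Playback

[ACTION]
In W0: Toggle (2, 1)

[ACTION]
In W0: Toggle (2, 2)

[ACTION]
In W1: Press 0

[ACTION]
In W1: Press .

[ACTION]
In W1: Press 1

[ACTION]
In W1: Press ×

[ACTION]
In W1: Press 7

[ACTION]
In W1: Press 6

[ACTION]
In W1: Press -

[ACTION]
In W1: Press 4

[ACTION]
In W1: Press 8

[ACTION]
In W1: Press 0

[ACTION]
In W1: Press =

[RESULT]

┏━━━━━━━━━━━━━━━━━━━━━━━━━━━━━━┓━━━━━━━━━━━┓   
┃ TabContainer                 ┃           ┃   
┠──────────────────────────────┨───────────┨   
┃[report.csv]│ summary.txt     ┃           ┃   
┃──────────────────────────────┃           ┃   
┃name,amount,email,score,date  ┃           ┃   
┃Bob Davis,8662.67,carol58@exam┃           ┃   
┃Bob Wilson,4591.90,ivy58@examp┃━━┓        ┃   
┃Grace Smith,721.35,ivy87@examp┃  ┃        ┃   
┃Jack Davis,4239.68,dave38@exam┃──┨        ┃   
┃Alice Brown,3844.88,carol60@ex┃.4┃        ┃   
┃Hank Lee,6368.91,alice65@examp┃  ┃        ┃   
┃Dave King,5995.83,frank82@exam┃  ┃        ┃   
┃Bob Jones,2373.48,ivy80@exampl┃  ┃        ┃   
┃Frank Taylor,2621.22,hank36@ex┃  ┃        ┃   
┃                              ┃  ┃        ┃   
┃                              ┃  ┃━━━━━━━━┛   
┃                              ┃  ┃            


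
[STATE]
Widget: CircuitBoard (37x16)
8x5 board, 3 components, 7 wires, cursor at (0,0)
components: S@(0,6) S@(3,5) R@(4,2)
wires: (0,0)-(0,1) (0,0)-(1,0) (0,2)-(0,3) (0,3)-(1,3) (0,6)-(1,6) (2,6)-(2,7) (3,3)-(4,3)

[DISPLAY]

   0 1 2 3 4 5 6 7                   
0  [.]─ ·   · ─ ·           S        
    │           │           │        
1   ·           ·           ·        
                                     
2                           · ─ ·    
                                     
3               ·       S            
                │                    
4           R   ·                    
Cursor: (0,0)                        
                                     
                                     
                                     
                                     
                                     


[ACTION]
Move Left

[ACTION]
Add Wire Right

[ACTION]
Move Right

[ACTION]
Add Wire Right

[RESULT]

   0 1 2 3 4 5 6 7                   
0   · ─[.]─ · ─ ·           S        
    │           │           │        
1   ·           ·           ·        
                                     
2                           · ─ ·    
                                     
3               ·       S            
                │                    
4           R   ·                    
Cursor: (0,1)                        
                                     
                                     
                                     
                                     
                                     


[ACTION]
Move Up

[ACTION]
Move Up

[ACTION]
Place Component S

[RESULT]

   0 1 2 3 4 5 6 7                   
0   · ─[S]─ · ─ ·           S        
    │           │           │        
1   ·           ·           ·        
                                     
2                           · ─ ·    
                                     
3               ·       S            
                │                    
4           R   ·                    
Cursor: (0,1)                        
                                     
                                     
                                     
                                     
                                     


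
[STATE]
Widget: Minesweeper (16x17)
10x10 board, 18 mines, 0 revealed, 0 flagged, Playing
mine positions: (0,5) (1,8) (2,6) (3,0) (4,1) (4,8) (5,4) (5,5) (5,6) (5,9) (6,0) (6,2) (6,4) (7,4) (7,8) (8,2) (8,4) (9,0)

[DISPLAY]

■■■■■■■■■■      
■■■■■■■■■■      
■■■■■■■■■■      
■■■■■■■■■■      
■■■■■■■■■■      
■■■■■■■■■■      
■■■■■■■■■■      
■■■■■■■■■■      
■■■■■■■■■■      
■■■■■■■■■■      
                
                
                
                
                
                
                


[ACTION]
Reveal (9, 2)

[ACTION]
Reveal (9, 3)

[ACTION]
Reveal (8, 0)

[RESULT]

■■■■■■■■■■      
■■■■■■■■■■      
■■■■■■■■■■      
■■■■■■■■■■      
■■■■■■■■■■      
■■■■■■■■■■      
■■■■■■■■■■      
■■■■■■■■■■      
1■■■■■■■■■      
■■12■■■■■■      
                
                
                
                
                
                
                


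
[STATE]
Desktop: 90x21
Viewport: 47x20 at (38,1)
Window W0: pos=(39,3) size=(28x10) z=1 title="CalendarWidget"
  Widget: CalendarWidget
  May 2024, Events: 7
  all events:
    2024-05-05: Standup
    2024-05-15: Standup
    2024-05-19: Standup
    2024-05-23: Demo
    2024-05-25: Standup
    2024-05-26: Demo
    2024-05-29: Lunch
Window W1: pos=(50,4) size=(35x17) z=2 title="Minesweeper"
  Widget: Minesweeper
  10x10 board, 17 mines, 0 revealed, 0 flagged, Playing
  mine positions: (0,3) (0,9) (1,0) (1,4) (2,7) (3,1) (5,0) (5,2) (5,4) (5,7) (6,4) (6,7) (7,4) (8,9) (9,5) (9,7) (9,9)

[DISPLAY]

                                               
                                               
 ┏━━━━━━━━━━━━━━━━━━━━━━━━━━┓                  
 ┃ CalendarW┏━━━━━━━━━━━━━━━━━━━━━━━━━━━━━━━━━┓
 ┠──────────┃ Minesweeper                     ┃
 ┃         M┠─────────────────────────────────┨
 ┃Mo Tu We T┃■■■■■■■■■■                       ┃
 ┃       1  ┃■■■■■■■■■■                       ┃
 ┃ 6  7  8  ┃■■■■■■■■■■                       ┃
 ┃13 14 15* ┃■■■■■■■■■■                       ┃
 ┃20 21 22 2┃■■■■■■■■■■                       ┃
 ┗━━━━━━━━━━┃■■■■■■■■■■                       ┃
            ┃■■■■■■■■■■                       ┃
            ┃■■■■■■■■■■                       ┃
            ┃■■■■■■■■■■                       ┃
            ┃■■■■■■■■■■                       ┃
            ┃                                 ┃
            ┃                                 ┃
            ┃                                 ┃
            ┗━━━━━━━━━━━━━━━━━━━━━━━━━━━━━━━━━┛


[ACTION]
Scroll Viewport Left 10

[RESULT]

                                               
                                               
           ┏━━━━━━━━━━━━━━━━━━━━━━━━━━┓        
           ┃ CalendarW┏━━━━━━━━━━━━━━━━━━━━━━━━
           ┠──────────┃ Minesweeper            
           ┃         M┠────────────────────────
           ┃Mo Tu We T┃■■■■■■■■■■              
           ┃       1  ┃■■■■■■■■■■              
           ┃ 6  7  8  ┃■■■■■■■■■■              
           ┃13 14 15* ┃■■■■■■■■■■              
           ┃20 21 22 2┃■■■■■■■■■■              
           ┗━━━━━━━━━━┃■■■■■■■■■■              
                      ┃■■■■■■■■■■              
                      ┃■■■■■■■■■■              
                      ┃■■■■■■■■■■              
                      ┃■■■■■■■■■■              
                      ┃                        
                      ┃                        
                      ┃                        
                      ┗━━━━━━━━━━━━━━━━━━━━━━━━


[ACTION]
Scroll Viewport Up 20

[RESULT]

                                               
                                               
                                               
           ┏━━━━━━━━━━━━━━━━━━━━━━━━━━┓        
           ┃ CalendarW┏━━━━━━━━━━━━━━━━━━━━━━━━
           ┠──────────┃ Minesweeper            
           ┃         M┠────────────────────────
           ┃Mo Tu We T┃■■■■■■■■■■              
           ┃       1  ┃■■■■■■■■■■              
           ┃ 6  7  8  ┃■■■■■■■■■■              
           ┃13 14 15* ┃■■■■■■■■■■              
           ┃20 21 22 2┃■■■■■■■■■■              
           ┗━━━━━━━━━━┃■■■■■■■■■■              
                      ┃■■■■■■■■■■              
                      ┃■■■■■■■■■■              
                      ┃■■■■■■■■■■              
                      ┃■■■■■■■■■■              
                      ┃                        
                      ┃                        
                      ┃                        


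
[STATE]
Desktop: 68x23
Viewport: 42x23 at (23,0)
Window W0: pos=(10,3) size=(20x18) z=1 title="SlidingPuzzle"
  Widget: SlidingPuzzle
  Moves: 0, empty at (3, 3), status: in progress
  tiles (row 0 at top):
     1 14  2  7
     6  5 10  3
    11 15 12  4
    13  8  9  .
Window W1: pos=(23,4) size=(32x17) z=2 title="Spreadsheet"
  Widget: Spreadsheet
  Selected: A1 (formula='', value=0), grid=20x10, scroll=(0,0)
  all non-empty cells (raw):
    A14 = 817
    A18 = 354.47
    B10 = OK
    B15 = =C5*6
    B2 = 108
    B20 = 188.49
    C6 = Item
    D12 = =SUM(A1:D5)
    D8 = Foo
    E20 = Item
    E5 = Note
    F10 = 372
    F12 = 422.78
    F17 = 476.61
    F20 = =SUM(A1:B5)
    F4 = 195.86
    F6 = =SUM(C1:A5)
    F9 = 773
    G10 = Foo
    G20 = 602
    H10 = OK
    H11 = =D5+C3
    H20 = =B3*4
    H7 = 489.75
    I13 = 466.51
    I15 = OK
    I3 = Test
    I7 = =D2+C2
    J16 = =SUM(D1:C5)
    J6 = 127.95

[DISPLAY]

                                          
                                          
                                          
━━━━━━┓                                   
┏━━━━━━━━━━━━━━━━━━━━━━━━━━━━━━┓          
┃ Spreadsheet                  ┃          
┠──────────────────────────────┨          
┃A1:                           ┃          
┃       A       B       C      ┃          
┃------------------------------┃          
┃  1      [0]       0       0  ┃          
┃  2        0     108       0  ┃          
┃  3        0       0       0  ┃          
┃  4        0       0       0  ┃          
┃  5        0       0       0  ┃          
┃  6        0       0Item      ┃          
┃  7        0       0       0  ┃          
┃  8        0       0       0Fo┃          
┃  9        0       0       0  ┃          
┃ 10        0OK             0  ┃          
┗━━━━━━━━━━━━━━━━━━━━━━━━━━━━━━┛          
                                          
                                          


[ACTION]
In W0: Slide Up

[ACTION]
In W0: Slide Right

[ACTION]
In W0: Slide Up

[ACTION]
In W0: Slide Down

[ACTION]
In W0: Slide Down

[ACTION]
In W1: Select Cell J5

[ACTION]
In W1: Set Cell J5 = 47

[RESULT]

                                          
                                          
                                          
━━━━━━┓                                   
┏━━━━━━━━━━━━━━━━━━━━━━━━━━━━━━┓          
┃ Spreadsheet                  ┃          
┠──────────────────────────────┨          
┃J5: 47                        ┃          
┃       A       B       C      ┃          
┃------------------------------┃          
┃  1        0       0       0  ┃          
┃  2        0     108       0  ┃          
┃  3        0       0       0  ┃          
┃  4        0       0       0  ┃          
┃  5        0       0       0  ┃          
┃  6        0       0Item      ┃          
┃  7        0       0       0  ┃          
┃  8        0       0       0Fo┃          
┃  9        0       0       0  ┃          
┃ 10        0OK             0  ┃          
┗━━━━━━━━━━━━━━━━━━━━━━━━━━━━━━┛          
                                          
                                          


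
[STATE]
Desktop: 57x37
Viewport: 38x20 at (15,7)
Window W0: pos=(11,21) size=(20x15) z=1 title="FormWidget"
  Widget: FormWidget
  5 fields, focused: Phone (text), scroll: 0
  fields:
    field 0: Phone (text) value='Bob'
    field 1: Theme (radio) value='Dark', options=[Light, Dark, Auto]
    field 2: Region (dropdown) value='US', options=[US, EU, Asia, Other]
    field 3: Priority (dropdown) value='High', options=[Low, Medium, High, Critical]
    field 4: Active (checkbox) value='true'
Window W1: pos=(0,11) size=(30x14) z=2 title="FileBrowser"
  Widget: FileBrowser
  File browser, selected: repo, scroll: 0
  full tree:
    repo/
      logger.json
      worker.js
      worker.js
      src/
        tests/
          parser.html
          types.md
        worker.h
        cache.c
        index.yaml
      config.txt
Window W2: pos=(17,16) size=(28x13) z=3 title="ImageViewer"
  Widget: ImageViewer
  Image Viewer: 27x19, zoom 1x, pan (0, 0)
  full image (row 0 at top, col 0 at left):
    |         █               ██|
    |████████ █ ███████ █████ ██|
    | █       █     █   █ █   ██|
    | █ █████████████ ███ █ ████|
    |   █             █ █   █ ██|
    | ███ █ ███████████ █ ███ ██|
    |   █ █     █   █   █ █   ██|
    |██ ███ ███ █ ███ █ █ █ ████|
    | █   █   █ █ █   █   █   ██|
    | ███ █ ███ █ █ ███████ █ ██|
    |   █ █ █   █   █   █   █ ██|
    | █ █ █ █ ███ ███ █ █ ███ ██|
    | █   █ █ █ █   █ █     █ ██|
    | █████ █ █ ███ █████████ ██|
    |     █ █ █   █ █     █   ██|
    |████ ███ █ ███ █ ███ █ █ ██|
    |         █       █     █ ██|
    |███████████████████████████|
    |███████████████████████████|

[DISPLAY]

                                      
                                      
                                      
                                      
━━━━━━━━━━━━━━┓                       
              ┃                       
──────────────┨                       
              ┃                       
n             ┃                       
  ┏━━━━━━━━━━━━━━━━━━━━━━━━━━┓        
  ┃ ImageViewer              ┃        
  ┠──────────────────────────┨        
  ┃         █               █┃        
  ┃████████ █ ███████ █████ █┃        
  ┃ █       █     █   █ █   █┃        
  ┃ █ █████████████ ███ █ ███┃        
  ┃   █             █ █   █ █┃        
━━┃ ███ █ ███████████ █ ███ █┃        
he┃   █ █     █   █   █ █   █┃        
eg┃██ ███ ███ █ ███ █ █ █ ███┃        


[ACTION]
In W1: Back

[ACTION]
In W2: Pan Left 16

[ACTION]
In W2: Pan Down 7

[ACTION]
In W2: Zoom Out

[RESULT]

                                      
                                      
                                      
                                      
━━━━━━━━━━━━━━┓                       
              ┃                       
──────────────┨                       
              ┃                       
n             ┃                       
  ┏━━━━━━━━━━━━━━━━━━━━━━━━━━┓        
  ┃ ImageViewer              ┃        
  ┠──────────────────────────┨        
  ┃██ ███ ███ █ ███ █ █ █ ███┃        
  ┃ █   █   █ █ █   █   █   █┃        
  ┃ ███ █ ███ █ █ ███████ █ █┃        
  ┃   █ █ █   █   █   █   █ █┃        
  ┃ █ █ █ █ ███ ███ █ █ ███ █┃        
━━┃ █   █ █ █ █   █ █     █ █┃        
he┃ █████ █ █ ███ █████████ █┃        
eg┃     █ █ █   █ █     █   █┃        


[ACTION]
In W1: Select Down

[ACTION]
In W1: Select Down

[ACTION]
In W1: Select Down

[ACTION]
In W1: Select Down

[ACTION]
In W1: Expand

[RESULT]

                                      
                                      
                                      
                                      
━━━━━━━━━━━━━━┓                       
              ┃                       
──────────────┨                       
              ┃                       
n             ┃                       
  ┏━━━━━━━━━━━━━━━━━━━━━━━━━━┓        
  ┃ ImageViewer              ┃        
  ┠──────────────────────────┨        
s/┃██ ███ ███ █ ███ █ █ █ ███┃        
  ┃ █   █   █ █ █   █   █   █┃        
  ┃ ███ █ ███ █ █ ███████ █ █┃        
ml┃   █ █ █   █   █   █   █ █┃        
  ┃ █ █ █ █ ███ ███ █ █ ███ █┃        
━━┃ █   █ █ █ █   █ █     █ █┃        
he┃ █████ █ █ ███ █████████ █┃        
eg┃     █ █ █   █ █     █   █┃        


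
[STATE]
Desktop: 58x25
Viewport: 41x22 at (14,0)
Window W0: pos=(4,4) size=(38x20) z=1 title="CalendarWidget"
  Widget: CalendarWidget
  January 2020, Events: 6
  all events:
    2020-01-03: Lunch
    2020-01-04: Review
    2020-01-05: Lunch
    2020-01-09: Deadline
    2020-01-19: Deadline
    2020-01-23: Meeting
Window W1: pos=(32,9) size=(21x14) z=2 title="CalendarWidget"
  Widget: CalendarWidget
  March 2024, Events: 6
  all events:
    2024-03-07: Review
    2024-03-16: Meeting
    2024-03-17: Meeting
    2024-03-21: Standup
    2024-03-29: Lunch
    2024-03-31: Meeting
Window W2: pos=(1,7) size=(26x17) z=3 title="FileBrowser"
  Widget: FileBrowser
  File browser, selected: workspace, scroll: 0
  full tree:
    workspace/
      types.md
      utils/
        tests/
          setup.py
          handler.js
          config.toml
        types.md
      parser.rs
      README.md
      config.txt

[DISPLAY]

                                         
                                         
                                         
                                         
━━━━━━━━━━━━━━━━━━━━━━━━━━━┓             
Widget                     ┃             
───────────────────────────┨             
━━━━━━━━━━━━┓20            ┃             
            ┃              ┃             
────────────┨*    ┏━━━━━━━━━━━━━━━━━━━┓  
ace/        ┃     ┃ CalendarWidget    ┃  
            ┃     ┠───────────────────┨  
s/          ┃     ┃     March 2024    ┃  
s           ┃     ┃Mo Tu We Th Fr Sa S┃  
d           ┃     ┃             1  2  ┃  
xt          ┃     ┃ 4  5  6  7*  8  9 ┃  
            ┃     ┃11 12 13 14 15 16* ┃  
            ┃     ┃18 19 20 21* 22 23 ┃  
            ┃     ┃25 26 27 28 29* 30 ┃  
            ┃     ┃                   ┃  
            ┃     ┃                   ┃  
            ┃     ┃                   ┃  


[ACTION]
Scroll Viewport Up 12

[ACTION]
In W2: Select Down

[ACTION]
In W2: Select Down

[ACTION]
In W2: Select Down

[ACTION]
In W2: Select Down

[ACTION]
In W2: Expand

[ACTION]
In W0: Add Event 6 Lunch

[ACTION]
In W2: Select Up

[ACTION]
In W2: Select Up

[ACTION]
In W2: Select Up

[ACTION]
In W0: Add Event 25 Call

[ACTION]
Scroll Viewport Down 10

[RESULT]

                                         
━━━━━━━━━━━━━━━━━━━━━━━━━━━┓             
Widget                     ┃             
───────────────────────────┨             
━━━━━━━━━━━━┓20            ┃             
            ┃              ┃             
────────────┨*    ┏━━━━━━━━━━━━━━━━━━━┓  
ace/        ┃     ┃ CalendarWidget    ┃  
            ┃     ┠───────────────────┨  
s/          ┃     ┃     March 2024    ┃  
s           ┃     ┃Mo Tu We Th Fr Sa S┃  
d           ┃     ┃             1  2  ┃  
xt          ┃     ┃ 4  5  6  7*  8  9 ┃  
            ┃     ┃11 12 13 14 15 16* ┃  
            ┃     ┃18 19 20 21* 22 23 ┃  
            ┃     ┃25 26 27 28 29* 30 ┃  
            ┃     ┃                   ┃  
            ┃     ┃                   ┃  
            ┃     ┃                   ┃  
            ┃     ┗━━━━━━━━━━━━━━━━━━━┛  
━━━━━━━━━━━━┛━━━━━━━━━━━━━━┛             
                                         
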